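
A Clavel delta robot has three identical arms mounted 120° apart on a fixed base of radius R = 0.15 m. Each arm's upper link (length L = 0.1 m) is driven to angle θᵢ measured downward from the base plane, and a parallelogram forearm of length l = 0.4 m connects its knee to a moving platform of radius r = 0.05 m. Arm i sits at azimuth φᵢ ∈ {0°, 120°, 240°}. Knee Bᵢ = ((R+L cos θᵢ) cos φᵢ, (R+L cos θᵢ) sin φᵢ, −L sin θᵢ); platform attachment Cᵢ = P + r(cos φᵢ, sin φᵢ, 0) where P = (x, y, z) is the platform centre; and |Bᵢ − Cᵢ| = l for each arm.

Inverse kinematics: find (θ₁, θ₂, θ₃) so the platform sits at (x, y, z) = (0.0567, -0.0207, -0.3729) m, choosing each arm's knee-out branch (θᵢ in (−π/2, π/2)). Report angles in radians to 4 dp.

θ₁ = 0.0002, θ₂ = 0.5236, θ₃ = 0.3494

φ1=0.0° → target in arm frame (0.0567, -0.0207)
  e−x'=0.0433;  (l²−L²−(e−x')²−y'²−z²)/2L = 0.0432
  γ=atan2(-0.3729,0.0433)=-1.4552;  ψ=arccos(0.1151)=1.4554;  θ1=γ+ψ≈0.0002
rotate P by −φ2: (-0.0463, -0.0388, -0.3729)
  e−x'=0.1463;  (l²−L²−(e−x')²−y'²−z²)/2L = -0.0598
  γ=atan2(-0.3729,0.1463)=-1.1970;  ψ=arccos(-0.1492)=1.7206;  θ2=γ+ψ≈0.5236
rotate P by −φ3: (-0.0104, 0.0595, -0.3729)
  e−x'=0.1104;  (l²−L²−(e−x')²−y'²−z²)/2L = -0.0239
  γ=atan2(-0.3729,0.1104)=-1.2829;  ψ=arccos(-0.0615)=1.6323;  θ3=γ+ψ≈0.3494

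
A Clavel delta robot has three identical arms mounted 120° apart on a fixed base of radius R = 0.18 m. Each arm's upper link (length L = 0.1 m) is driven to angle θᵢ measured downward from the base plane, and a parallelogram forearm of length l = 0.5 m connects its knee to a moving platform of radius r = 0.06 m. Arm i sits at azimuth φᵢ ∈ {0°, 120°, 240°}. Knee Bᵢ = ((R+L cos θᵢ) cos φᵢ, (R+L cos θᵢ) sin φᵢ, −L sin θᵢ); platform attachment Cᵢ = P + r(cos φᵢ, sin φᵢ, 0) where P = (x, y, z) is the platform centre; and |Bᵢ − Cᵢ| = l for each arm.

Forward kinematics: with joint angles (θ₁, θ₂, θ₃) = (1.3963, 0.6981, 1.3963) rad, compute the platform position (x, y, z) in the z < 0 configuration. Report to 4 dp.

(-0.0491, 0.0851, -0.5545)

φ1=0.0°: virtual centre (0.1374, 0.0000, -0.0985), radius l
arm 2 at φ=120.0°: (R−r)+L cos θ2 = 0.1966;  O2 = (-0.0983, 0.1703, -0.0643)
arm 3 at φ=240.0°: (R−r)+L cos θ3 = 0.1374;  O3 = (-0.0687, -0.1190, -0.0985)
subtract pairs → two planes through P
linear system: -0.4713x+0.3405y = 0.0142−0.0684z; -0.4121x+-0.2379y = 0.0000−0.0000z
det = 0.2525;  x = -0.0134+0.0645z,  y = 0.0232+-0.1117z
into |P−O₁|² = l²: 1.0166z² + 0.1723z + -0.2170 = 0;  Δ = 0.9123;  z = -0.5545 or 0.3850 → z<0 root = -0.5545
x = -0.0491, y = 0.0851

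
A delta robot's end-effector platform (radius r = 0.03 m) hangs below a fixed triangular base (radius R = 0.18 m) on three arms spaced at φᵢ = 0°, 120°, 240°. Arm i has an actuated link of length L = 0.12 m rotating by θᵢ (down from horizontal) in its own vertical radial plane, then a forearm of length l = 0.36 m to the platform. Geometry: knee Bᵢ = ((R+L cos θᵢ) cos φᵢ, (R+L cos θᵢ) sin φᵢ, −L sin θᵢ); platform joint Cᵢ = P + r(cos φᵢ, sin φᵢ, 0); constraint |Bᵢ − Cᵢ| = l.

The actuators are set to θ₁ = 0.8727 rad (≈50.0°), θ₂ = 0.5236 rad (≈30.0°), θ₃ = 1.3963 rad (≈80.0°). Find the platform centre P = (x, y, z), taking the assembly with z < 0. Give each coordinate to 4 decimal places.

O1 = (0.2271·cos0.0°, 0.2271·sin0.0°, -0.0919) = (0.2271, 0.0000, -0.0919)
φ2=120.0°: virtual centre (-0.1270, 0.2199, -0.0600), radius l
φ3=240.0°: virtual centre (-0.0854, -0.1479, -0.1182), radius l
eliminate P² terms by subtracting sphere 1 from 2 and 3
plane₁₂: -0.7082x+0.4398y+0.0639z = 0.0080
Cramer: x(z) = 0.0104-0.0087z;  y(z) = 0.0351-0.1591z
sphere 1 gives Az²+Bz+C=0 with A=1.0254, B=0.1765, C=-0.0730;  B²−4AC=0.3304;  roots -0.3663, 0.1942;  negative root z = -0.3663
x = 0.0136, y = 0.0934

(0.0136, 0.0934, -0.3663)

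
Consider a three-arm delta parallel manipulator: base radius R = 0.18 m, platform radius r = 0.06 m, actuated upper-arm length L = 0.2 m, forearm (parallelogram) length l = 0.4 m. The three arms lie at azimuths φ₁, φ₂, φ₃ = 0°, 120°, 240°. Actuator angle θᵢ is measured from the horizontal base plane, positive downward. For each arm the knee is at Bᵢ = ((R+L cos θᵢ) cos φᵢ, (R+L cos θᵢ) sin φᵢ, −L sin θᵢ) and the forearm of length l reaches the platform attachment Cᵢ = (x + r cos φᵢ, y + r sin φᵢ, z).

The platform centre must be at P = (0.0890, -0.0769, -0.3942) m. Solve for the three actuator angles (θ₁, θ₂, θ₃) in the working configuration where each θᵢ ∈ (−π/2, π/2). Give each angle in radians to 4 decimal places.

arm 1 (φ=0.0°): x'=0.0890, y'=-0.0769
  A cos θ + B sin θ = C:  0.0310·cos θ + -0.3942·sin θ = -0.1057
  γ=atan2(-0.3942,0.0310)=-1.4923;  ψ=arccos(-0.2672)=1.8413;  θ1=γ+ψ≈0.3490
rotate P by −φ2: (-0.1111, -0.0386, -0.3942)
  A=0.2311, B=-0.3942, C=(l²−L²−A²−y'²−z²)/(2L)=-0.2257
  γ=atan2(-0.3942,0.2311)=-1.0406;  ψ=arccos(-0.4940)=2.0875;  θ2=γ+ψ≈1.0469
rotate P by −φ3: (0.0221, 0.1155, -0.3942)
  e−x'=0.0979;  (l²−L²−(e−x')²−y'²−z²)/2L = -0.1458
  θ3 = atan2(B,A) + arccos(C/0.4062) = 0.6106

θ₁ = 0.3490, θ₂ = 1.0469, θ₃ = 0.6106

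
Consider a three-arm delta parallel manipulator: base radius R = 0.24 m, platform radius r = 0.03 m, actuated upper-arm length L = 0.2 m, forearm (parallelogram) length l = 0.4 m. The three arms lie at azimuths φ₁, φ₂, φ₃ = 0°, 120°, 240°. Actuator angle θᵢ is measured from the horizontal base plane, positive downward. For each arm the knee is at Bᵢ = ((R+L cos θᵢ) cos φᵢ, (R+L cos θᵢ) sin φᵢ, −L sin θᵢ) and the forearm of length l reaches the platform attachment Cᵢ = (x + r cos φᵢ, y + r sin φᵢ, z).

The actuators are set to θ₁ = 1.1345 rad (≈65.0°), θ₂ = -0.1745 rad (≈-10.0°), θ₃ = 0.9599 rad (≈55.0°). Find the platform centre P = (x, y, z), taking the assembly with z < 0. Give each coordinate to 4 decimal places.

arm 1 at φ=0.0°: ρ1 = 0.2945;  O1 = (0.2945, 0.0000, -0.1813)
arm 2 at φ=120.0°: ρ2 = 0.4070;  O2 = (-0.2035, 0.3524, 0.0347)
φ3=240.0°: virtual centre (-0.1624, -0.2812, -0.1638), radius l
subtract pairs → two planes through P
linear system: -0.9960x+0.7049y = 0.0472−0.4320z; -0.9138x+-0.5624y = 0.0127−0.0349z
det = 1.2043;  x = -0.0295+0.2222z,  y = 0.0253+-0.2989z
quadratic in z: (1.1387)z²+(0.2034)z+(-0.0215)=0, √Δ=0.3734 → z ∈ {-0.2533, 0.0746}; z = -0.2533 (taking z<0)
x = -0.0857, y = 0.1011

(-0.0857, 0.1011, -0.2533)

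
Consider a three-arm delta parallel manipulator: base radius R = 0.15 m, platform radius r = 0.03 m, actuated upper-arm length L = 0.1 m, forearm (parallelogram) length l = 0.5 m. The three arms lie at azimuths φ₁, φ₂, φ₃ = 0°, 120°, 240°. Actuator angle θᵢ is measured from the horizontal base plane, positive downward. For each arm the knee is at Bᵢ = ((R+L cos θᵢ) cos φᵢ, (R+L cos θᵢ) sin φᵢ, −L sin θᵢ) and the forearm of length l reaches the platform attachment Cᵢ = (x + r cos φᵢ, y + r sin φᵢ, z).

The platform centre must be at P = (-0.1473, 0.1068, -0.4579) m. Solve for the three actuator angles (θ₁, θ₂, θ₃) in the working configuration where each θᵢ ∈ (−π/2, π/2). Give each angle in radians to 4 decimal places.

arm 1 (φ=0.0°): x'=-0.1473, y'=0.1068
  e−x'=0.2673;  (l²−L²−(e−x')²−y'²−z²)/2L = -0.2626
  √(A²+B²)=0.5302;  θ1 = -1.0424+2.0890 ≈ 1.0466
rotate P by −φ2: (0.1661, 0.0742, -0.4579)
  A=-0.0461, B=-0.4579, C=(l²−L²−A²−y'²−z²)/(2L)=0.1135
  √(A²+B²)=0.4602;  θ2 = -1.6712+1.3216 ≈ -0.3496
arm 3 (φ=240.0°): x'=-0.0188, y'=-0.1810
  e−x'=0.1388;  (l²−L²−(e−x')²−y'²−z²)/2L = -0.1085
  γ=atan2(-0.4579,0.1388)=-1.2764;  ψ=arccos(-0.2267)=1.7995;  θ3=γ+ψ≈0.5231

θ₁ = 1.0466, θ₂ = -0.3496, θ₃ = 0.5231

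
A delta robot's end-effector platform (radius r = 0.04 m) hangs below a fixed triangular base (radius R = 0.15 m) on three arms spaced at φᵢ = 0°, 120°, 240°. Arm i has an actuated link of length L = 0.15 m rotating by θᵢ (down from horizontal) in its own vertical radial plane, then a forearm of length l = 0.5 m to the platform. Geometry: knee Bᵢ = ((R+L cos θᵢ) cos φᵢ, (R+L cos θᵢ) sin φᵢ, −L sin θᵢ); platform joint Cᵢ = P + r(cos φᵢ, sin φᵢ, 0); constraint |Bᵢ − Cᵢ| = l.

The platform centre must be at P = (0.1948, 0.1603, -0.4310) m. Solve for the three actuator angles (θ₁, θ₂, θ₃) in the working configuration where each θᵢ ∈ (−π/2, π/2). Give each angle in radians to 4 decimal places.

rotate P by −φ1: (0.1948, 0.1603, -0.4310)
  e−x'=-0.0848;  (l²−L²−(e−x')²−y'²−z²)/2L = 0.0295
  √(A²+B²)=0.4393;  θ1 = -1.7651+1.5036 ≈ -0.2615
rotate P by −φ2: (0.0414, -0.2489, -0.4310)
  A=0.0686, B=-0.4310, C=(l²−L²−A²−y'²−z²)/(2L)=-0.0830
  θ2 = atan2(B,A) + arccos(C/0.4364) = 0.3491
rotate P by −φ3: (-0.2362, 0.0886, -0.4310)
  A=0.3462, B=-0.4310, C=(l²−L²−A²−y'²−z²)/(2L)=-0.2866
  θ3 = atan2(B,A) + arccos(C/0.5528) = 1.2217

θ₁ = -0.2615, θ₂ = 0.3491, θ₃ = 1.2217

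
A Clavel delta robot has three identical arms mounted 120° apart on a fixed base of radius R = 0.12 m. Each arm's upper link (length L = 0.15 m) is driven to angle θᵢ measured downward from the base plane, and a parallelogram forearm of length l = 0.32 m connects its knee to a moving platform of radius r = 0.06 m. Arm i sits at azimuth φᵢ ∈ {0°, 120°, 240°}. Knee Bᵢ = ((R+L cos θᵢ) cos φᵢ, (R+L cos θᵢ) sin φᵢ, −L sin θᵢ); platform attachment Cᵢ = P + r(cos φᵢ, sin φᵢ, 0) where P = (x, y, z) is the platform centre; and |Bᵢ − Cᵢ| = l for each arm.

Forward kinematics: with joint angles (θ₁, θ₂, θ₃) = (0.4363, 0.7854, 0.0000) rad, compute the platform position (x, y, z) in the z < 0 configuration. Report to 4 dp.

arm 1 at φ=0.0°: (R−r)+L cos θ1 = 0.1959;  O1 = (0.1959, 0.0000, -0.0634)
φ2=120.0°: virtual centre (-0.0830, 0.1438, -0.1061), radius l
O3 = (0.2100·cos240.0°, 0.2100·sin240.0°, 0.0000) = (-0.1050, -0.1819, 0.0000)
|O₂|²−|O₁|² = -0.0036;  |O₃|²−|O₁|² = 0.0017
plane₁₂: -0.5580x+0.2876y+-0.0854z = -0.0036
det = 0.3761;  x = 0.0022+0.0144z,  y = -0.0082+0.3247z
quadratic in z: (1.1056)z²+(0.1158)z+(-0.0608)=0, √Δ=0.5312 → z ∈ {-0.2926, 0.1878}; z = -0.2926 (taking z<0)
x = -0.0020, y = -0.1033

(-0.0020, -0.1033, -0.2926)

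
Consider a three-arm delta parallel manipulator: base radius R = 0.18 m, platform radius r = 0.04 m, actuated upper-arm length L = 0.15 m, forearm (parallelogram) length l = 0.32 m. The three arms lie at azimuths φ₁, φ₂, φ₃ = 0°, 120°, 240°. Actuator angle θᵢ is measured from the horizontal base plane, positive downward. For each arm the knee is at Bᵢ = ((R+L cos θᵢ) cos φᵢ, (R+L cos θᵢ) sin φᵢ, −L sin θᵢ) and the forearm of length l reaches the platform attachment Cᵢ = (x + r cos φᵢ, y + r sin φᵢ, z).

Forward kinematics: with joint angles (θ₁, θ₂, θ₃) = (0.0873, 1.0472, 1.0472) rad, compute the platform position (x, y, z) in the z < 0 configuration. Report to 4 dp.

(0.1076, 0.0000, -0.2764)

φ1=0.0°: virtual centre (0.2894, 0.0000, -0.0131), radius l
arm 2 at φ=120.0°: e+L cos θ2 = 0.2150;  O2 = (-0.1075, 0.1862, -0.1299)
O3 = (0.2150·cos240.0°, 0.2150·sin240.0°, -0.1299) = (-0.1075, -0.1862, -0.1299)
subtract pairs → two planes through P
plane₁₂: -0.7939x+0.3724y+-0.2337z = -0.0208
Cramer: x(z) = 0.0263-0.2943z;  y(z) = 0.0000+0.0000z
into |P−O₁|² = l²: 1.0866z² + 0.1811z + -0.0330 = 0;  Δ = 0.1761;  z = -0.2764 or 0.1098 → z<0 root = -0.2764
x = 0.1076, y = 0.0000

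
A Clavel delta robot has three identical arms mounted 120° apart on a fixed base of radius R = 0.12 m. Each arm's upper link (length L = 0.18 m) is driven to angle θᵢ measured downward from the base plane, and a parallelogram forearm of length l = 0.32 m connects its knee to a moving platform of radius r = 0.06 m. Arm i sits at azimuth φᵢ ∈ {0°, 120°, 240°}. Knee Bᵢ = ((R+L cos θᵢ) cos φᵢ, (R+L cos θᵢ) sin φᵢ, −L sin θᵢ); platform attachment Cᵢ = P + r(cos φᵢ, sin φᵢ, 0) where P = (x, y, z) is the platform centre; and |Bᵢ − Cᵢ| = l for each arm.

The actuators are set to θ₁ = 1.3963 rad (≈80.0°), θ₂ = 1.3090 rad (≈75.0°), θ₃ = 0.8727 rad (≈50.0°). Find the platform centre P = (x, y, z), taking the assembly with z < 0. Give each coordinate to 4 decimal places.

(-0.0640, -0.0737, -0.4472)

centre 1 = (0.0913·cos0.0°, 0.0913·sin0.0°, -0.1773) = (0.0913, 0.0000, -0.1773)
arm 2 at φ=120.0°: ρ2 = 0.1066;  centre 2 = (-0.0533, 0.0923, -0.1739)
φ3=240.0°: virtual centre (-0.0878, -0.1522, -0.1379), radius l
eliminate P² terms by subtracting sphere 1 from 2 and 3
[-0.2891 0.1846 0.0068]·P = 0.0018;  [-0.3582 -0.3043 0.0787]·P = 0.0101
det = 0.1541;  x = -0.0158+0.1078z,  y = -0.0147+0.1319z
sphere 1 gives Az²+Bz+C=0 with A=1.0290, B=0.3276, C=-0.0593;  B²−4AC=0.3514;  roots -0.4472, 0.1289;  negative root z = -0.4472
x = -0.0640, y = -0.0737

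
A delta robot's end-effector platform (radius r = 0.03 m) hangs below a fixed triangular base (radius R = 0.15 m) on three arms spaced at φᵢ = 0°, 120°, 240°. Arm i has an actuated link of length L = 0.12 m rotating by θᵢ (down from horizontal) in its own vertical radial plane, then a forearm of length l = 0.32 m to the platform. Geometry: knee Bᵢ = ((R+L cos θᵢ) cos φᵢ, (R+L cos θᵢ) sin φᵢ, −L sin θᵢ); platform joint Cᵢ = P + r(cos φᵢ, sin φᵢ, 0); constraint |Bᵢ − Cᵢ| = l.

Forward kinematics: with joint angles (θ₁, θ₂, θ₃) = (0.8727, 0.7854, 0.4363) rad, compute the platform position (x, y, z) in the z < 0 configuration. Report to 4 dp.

O1 = (0.1971·cos0.0°, 0.1971·sin0.0°, -0.0919) = (0.1971, 0.0000, -0.0919)
φ2=120.0°: virtual centre (-0.1024, 0.1774, -0.0849), radius l
arm 3 at φ=240.0°: (R−r)+L cos θ3 = 0.2288;  O3 = (-0.1144, -0.1981, -0.0507)
|O₂|²−|O₁|² = 0.0019;  |O₃|²−|O₁|² = 0.0076
[-0.5991 0.3548 0.0142]·P = 0.0019;  [-0.6230 -0.3962 0.0824]·P = 0.0076
det = 0.4584;  x = -0.0075+0.0760z,  y = -0.0074+0.0885z
sphere 1 gives Az²+Bz+C=0 with A=1.0136, B=0.1514, C=-0.0520;  B²−4AC=0.2339;  roots -0.3133, 0.1639;  negative root z = -0.3133
x = -0.0313, y = -0.0351

(-0.0313, -0.0351, -0.3133)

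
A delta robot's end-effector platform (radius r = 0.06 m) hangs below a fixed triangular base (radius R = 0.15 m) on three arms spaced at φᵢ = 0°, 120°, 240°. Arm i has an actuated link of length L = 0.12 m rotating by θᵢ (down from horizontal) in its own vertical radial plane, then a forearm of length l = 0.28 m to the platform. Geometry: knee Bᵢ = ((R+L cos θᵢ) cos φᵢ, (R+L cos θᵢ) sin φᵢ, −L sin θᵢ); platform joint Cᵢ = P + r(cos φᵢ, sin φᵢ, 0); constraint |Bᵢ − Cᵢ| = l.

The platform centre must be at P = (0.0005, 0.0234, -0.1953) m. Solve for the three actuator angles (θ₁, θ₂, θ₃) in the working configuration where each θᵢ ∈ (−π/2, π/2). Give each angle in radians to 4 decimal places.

θ₁ = 0.0875, θ₂ = -0.0872, θ₃ = 0.2612

φ1=0.0° → target in arm frame (0.0005, 0.0234)
  A cos θ + B sin θ = C:  0.0895·cos θ + -0.1953·sin θ = 0.0721
  γ=atan2(-0.1953,0.0895)=-1.1411;  ψ=arccos(0.3355)=1.2286;  θ1=γ+ψ≈0.0875
arm 2 (φ=120.0°): x'=0.0200, y'=-0.0121
  e−x'=0.0700;  (l²−L²−(e−x')²−y'²−z²)/2L = 0.0867
  γ=atan2(-0.1953,0.0700)=-1.2267;  ψ=arccos(0.4180)=1.1395;  θ2=γ+ψ≈-0.0872
rotate P by −φ3: (-0.0205, -0.0113, -0.1953)
  A cos θ + B sin θ = C:  0.1105·cos θ + -0.1953·sin θ = 0.0563
  √(A²+B²)=0.2244;  θ3 = -1.0558+1.3171 ≈ 0.2612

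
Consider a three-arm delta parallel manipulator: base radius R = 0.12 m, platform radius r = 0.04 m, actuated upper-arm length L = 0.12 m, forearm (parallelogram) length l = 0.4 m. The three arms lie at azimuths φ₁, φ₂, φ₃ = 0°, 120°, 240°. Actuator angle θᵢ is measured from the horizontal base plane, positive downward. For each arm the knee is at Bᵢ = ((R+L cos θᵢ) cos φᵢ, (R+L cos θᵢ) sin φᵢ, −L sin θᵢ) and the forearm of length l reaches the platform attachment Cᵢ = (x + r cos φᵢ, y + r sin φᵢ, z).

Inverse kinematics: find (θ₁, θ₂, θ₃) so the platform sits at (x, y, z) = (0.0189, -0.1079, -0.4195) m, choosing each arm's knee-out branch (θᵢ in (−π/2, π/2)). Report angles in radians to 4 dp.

θ₁ = 0.6111, θ₂ = 1.0472, θ₃ = 0.3491

arm 1 (φ=0.0°): x'=0.0189, y'=-0.1079
  e−x'=0.0611;  (l²−L²−(e−x')²−y'²−z²)/2L = -0.1906
  √(A²+B²)=0.4239;  θ1 = -1.4262+2.0373 ≈ 0.6111
rotate P by −φ2: (-0.1029, 0.0376, -0.4195)
  A=0.1829, B=-0.4195, C=(l²−L²−A²−y'²−z²)/(2L)=-0.2718
  γ=atan2(-0.4195,0.1829)=-1.1597;  ψ=arccos(-0.5940)=2.2068;  θ2=γ+ψ≈1.0472
arm 3 (φ=240.0°): x'=0.0840, y'=0.0703
  e−x'=-0.0040;  (l²−L²−(e−x')²−y'²−z²)/2L = -0.1473
  √(A²+B²)=0.4195;  θ3 = -1.5803+1.9294 ≈ 0.3491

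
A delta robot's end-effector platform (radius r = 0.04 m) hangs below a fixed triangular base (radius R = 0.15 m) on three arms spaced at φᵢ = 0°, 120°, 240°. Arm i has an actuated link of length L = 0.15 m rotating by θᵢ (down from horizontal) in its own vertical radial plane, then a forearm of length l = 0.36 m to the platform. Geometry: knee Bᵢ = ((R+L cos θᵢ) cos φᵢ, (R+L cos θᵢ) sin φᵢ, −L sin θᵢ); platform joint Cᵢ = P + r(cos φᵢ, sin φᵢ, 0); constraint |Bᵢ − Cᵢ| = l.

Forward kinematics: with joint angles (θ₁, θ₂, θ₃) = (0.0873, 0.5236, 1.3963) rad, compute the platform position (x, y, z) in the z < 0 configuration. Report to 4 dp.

centre 1 = (0.2594·cos0.0°, 0.2594·sin0.0°, -0.0131) = (0.2594, 0.0000, -0.0131)
centre 2 = (0.2399·cos120.0°, 0.2399·sin120.0°, -0.0750) = (-0.1200, 0.2078, -0.0750)
arm 3 at φ=240.0°: (R−r)+L cos θ3 = 0.1360;  centre 3 = (-0.0680, -0.1178, -0.1477)
subtract pairs → two planes through P
plane₁₂: -0.7588x+0.4155y+-0.1238z = -0.0043
det = 0.4509;  x = 0.0273+-0.3129z,  y = 0.0394+-0.2733z
into |P−centre ₁|² = l²: 1.1726z² + 0.1499z + -0.0740 = 0;  Δ = 0.3694;  z = -0.3231 or 0.1953 → z<0 root = -0.3231
x = 0.1283, y = 0.1277

(0.1283, 0.1277, -0.3231)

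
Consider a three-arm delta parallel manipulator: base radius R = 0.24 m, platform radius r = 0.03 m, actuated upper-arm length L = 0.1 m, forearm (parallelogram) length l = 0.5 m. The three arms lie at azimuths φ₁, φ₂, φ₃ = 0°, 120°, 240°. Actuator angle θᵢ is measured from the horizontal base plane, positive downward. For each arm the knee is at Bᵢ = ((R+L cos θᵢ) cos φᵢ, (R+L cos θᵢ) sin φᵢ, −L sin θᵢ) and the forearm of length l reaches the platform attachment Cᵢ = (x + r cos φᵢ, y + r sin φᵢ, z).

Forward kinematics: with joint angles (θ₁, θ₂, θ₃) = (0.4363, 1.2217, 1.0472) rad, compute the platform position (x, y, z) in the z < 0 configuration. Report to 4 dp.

(0.0793, -0.0173, -0.4903)

arm 1 at φ=0.0°: e+L cos θ1 = 0.3006;  S1 = (0.3006, 0.0000, -0.0423)
arm 2 at φ=120.0°: e+L cos θ2 = 0.2442;  S2 = (-0.1221, 0.2115, -0.0940)
S3 = (0.2600·cos240.0°, 0.2600·sin240.0°, -0.0866) = (-0.1300, -0.2252, -0.0866)
eliminate P² terms by subtracting sphere 1 from 2 and 3
plane₁₂: -0.8455x+0.4230y+-0.1034z = -0.0237
det = 0.7450;  x = 0.0240+-0.1129z,  y = -0.0080+0.0189z
sphere 1 gives Az²+Bz+C=0 with A=1.0131, B=0.1467, C=-0.1716;  B²−4AC=0.7170;  roots -0.4903, 0.3455;  negative root z = -0.4903
x = 0.0793, y = -0.0173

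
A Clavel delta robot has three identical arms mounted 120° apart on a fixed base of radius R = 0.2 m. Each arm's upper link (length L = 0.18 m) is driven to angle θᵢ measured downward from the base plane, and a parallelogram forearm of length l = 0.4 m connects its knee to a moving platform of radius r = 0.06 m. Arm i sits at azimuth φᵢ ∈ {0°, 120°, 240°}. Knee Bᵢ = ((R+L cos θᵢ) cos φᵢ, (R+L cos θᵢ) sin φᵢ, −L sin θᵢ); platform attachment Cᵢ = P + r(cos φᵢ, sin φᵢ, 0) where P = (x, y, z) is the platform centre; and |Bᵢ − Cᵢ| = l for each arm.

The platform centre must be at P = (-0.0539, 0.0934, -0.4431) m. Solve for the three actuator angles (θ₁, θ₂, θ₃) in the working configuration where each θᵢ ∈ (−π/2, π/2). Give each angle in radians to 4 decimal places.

θ₁ = 1.1344, θ₂ = 0.5239, θ₃ = 1.1345

arm 1 (φ=0.0°): x'=-0.0539, y'=0.0934
  A cos θ + B sin θ = C:  0.1939·cos θ + -0.4431·sin θ = -0.3196
  √(A²+B²)=0.4837;  θ1 = -1.1583+2.2927 ≈ 1.1344
rotate P by −φ2: (0.1078, 0.0000, -0.4431)
  A=0.0322, B=-0.4431, C=(l²−L²−A²−y'²−z²)/(2L)=-0.1938
  γ=atan2(-0.4431,0.0322)=-1.4983;  ψ=arccos(-0.4363)=2.0222;  θ2=γ+ψ≈0.5239
φ3=240.0° → target in arm frame (-0.0539, -0.0934)
  A cos θ + B sin θ = C:  0.1939·cos θ + -0.4431·sin θ = -0.3196
  γ=atan2(-0.4431,0.1939)=-1.1582;  ψ=arccos(-0.6608)=2.2927;  θ3=γ+ψ≈1.1345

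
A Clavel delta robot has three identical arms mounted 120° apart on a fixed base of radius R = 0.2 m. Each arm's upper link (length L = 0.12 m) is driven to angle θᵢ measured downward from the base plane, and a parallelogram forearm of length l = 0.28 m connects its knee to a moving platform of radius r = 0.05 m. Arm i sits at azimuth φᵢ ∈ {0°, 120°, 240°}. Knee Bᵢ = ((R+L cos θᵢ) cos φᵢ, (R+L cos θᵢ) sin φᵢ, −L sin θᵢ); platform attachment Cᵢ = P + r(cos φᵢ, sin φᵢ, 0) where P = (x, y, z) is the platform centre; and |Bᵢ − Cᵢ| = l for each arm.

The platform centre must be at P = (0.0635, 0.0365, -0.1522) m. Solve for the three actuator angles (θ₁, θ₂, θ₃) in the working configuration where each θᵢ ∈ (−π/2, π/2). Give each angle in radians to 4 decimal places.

φ1=0.0° → target in arm frame (0.0635, 0.0365)
  A cos θ + B sin θ = C:  0.0865·cos θ + -0.1522·sin θ = 0.1334
  √(A²+B²)=0.1751;  θ1 = -1.0540+0.7042 ≈ -0.3498
rotate P by −φ2: (-0.0001, -0.0732, -0.1522)
  A cos θ + B sin θ = C:  0.1501·cos θ + -0.1522·sin θ = 0.0539
  √(A²+B²)=0.2138;  θ2 = -0.7922+1.3161 ≈ 0.5239
arm 3 (φ=240.0°): x'=-0.0634, y'=0.0367
  A=0.2134, B=-0.1522, C=(l²−L²−A²−y'²−z²)/(2L)=-0.0252
  γ=atan2(-0.1522,0.2134)=-0.6196;  ψ=arccos(-0.0960)=1.6669;  θ3=γ+ψ≈1.0473

θ₁ = -0.3498, θ₂ = 0.5239, θ₃ = 1.0473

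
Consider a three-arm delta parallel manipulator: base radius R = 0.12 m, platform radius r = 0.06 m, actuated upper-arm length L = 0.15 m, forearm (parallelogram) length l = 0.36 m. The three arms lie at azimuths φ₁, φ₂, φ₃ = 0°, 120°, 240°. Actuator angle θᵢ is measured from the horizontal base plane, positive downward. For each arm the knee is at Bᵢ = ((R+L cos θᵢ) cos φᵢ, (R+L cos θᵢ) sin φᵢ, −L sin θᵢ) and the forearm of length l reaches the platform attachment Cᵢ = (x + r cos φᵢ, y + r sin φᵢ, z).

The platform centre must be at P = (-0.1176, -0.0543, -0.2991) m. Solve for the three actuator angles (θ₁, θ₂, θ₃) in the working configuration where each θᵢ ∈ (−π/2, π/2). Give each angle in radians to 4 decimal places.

rotate P by −φ1: (-0.1176, -0.0543, -0.2991)
  A=0.1776, B=-0.2991, C=(l²−L²−A²−y'²−z²)/(2L)=-0.0562
  θ1 = atan2(B,A) + arccos(C/0.3479) = 0.6980
arm 2 (φ=120.0°): x'=0.0118, y'=0.1290
  e−x'=0.0482;  (l²−L²−(e−x')²−y'²−z²)/2L = -0.0044
  γ=atan2(-0.2991,0.0482)=-1.4109;  ψ=arccos(-0.0146)=1.5854;  θ2=γ+ψ≈0.1744
rotate P by −φ3: (0.1058, -0.0747, -0.2991)
  A cos θ + B sin θ = C:  -0.0458·cos θ + -0.2991·sin θ = 0.0332
  √(A²+B²)=0.3026;  θ3 = -1.7228+1.4609 ≈ -0.2620

θ₁ = 0.6980, θ₂ = 0.1744, θ₃ = -0.2620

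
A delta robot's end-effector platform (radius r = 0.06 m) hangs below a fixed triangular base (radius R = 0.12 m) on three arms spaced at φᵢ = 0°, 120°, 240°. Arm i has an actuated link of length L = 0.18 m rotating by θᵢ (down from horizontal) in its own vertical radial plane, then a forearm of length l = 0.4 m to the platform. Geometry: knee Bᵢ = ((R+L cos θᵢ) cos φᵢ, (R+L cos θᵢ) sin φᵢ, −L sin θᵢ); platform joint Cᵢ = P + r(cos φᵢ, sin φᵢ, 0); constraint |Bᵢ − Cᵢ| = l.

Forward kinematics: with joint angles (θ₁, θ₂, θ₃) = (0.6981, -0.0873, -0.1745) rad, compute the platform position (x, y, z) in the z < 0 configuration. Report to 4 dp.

(-0.1471, -0.0120, -0.3177)

arm 1 at φ=0.0°: e+L cos θ1 = 0.1979;  S1 = (0.1979, 0.0000, -0.1157)
S2 = (0.2393·cos120.0°, 0.2393·sin120.0°, 0.0157) = (-0.1197, 0.2073, 0.0157)
arm 3 at φ=240.0°: e+L cos θ3 = 0.2373;  S3 = (-0.1186, -0.2055, 0.0313)
subtract pairs → two planes through P
[-0.6351 0.4145 0.2628]·P = 0.0050;  [-0.6330 -0.4110 0.2939]·P = 0.0047
Cramer: x(z) = -0.0076+0.4391z;  y(z) = 0.0003+0.0388z
quadratic in z: (1.1943)z²+(0.0509)z+(-0.1044)=0, √Δ=0.7079 → z ∈ {-0.3177, 0.2751}; z = -0.3177 (taking z<0)
x = -0.1471, y = -0.0120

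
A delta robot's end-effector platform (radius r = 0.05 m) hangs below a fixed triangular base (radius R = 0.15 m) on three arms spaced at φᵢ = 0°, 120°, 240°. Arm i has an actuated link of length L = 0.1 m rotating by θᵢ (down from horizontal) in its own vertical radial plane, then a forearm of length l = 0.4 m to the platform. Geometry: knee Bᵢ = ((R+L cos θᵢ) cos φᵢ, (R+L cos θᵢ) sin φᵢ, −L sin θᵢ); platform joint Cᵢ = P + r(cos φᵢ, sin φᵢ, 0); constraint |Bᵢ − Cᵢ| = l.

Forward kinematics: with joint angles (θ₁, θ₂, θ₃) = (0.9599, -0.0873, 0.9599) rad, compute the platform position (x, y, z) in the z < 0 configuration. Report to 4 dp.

(-0.0706, 0.1223, -0.3870)

O1 = (0.1574·cos0.0°, 0.1574·sin0.0°, -0.0819) = (0.1574, 0.0000, -0.0819)
O2 = (0.1996·cos120.0°, 0.1996·sin120.0°, 0.0087) = (-0.0998, 0.1729, 0.0087)
φ3=240.0°: virtual centre (-0.0787, -0.1363, -0.0819), radius l
subtract pairs → two planes through P
[-0.5143 0.3458 0.1813]·P = 0.0085;  [-0.4721 -0.2726 0.0000]·P = 0.0000
Cramer: x(z) = -0.0076+0.1628z;  y(z) = 0.0132-0.2820z
into |P−O₁|² = l²: 1.1061z² + 0.1027z + -0.1259 = 0;  Δ = 0.5676;  z = -0.3870 or 0.2942 → z<0 root = -0.3870
x = -0.0706, y = 0.1223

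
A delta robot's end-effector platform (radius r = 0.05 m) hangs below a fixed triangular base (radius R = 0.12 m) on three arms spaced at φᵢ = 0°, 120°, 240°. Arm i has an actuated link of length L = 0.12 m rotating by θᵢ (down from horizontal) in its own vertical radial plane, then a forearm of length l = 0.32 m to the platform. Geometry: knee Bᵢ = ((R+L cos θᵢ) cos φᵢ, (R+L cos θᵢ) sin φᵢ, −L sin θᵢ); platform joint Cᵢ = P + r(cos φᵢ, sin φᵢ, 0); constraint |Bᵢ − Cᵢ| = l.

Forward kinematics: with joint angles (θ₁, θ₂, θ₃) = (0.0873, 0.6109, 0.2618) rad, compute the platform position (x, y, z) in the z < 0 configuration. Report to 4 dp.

arm 1 at φ=0.0°: (R−r)+L cos θ1 = 0.1895;  centre 1 = (0.1895, 0.0000, -0.0105)
φ2=120.0°: virtual centre (-0.0841, 0.1457, -0.0688), radius l
centre 3 = (0.1859·cos240.0°, 0.1859·sin240.0°, -0.0311) = (-0.0930, -0.1610, -0.0311)
eliminate P² terms by subtracting sphere 1 from 2 and 3
[-0.5474 0.2915 -0.1167]·P = -0.0030;  [-0.5650 -0.3220 -0.0412]·P = -0.0005
Cramer: x(z) = 0.0032-0.1455z;  y(z) = -0.0041+0.1273z
sphere 1 gives Az²+Bz+C=0 with A=1.0374, B=0.0741, C=-0.0676;  B²−4AC=0.2859;  roots -0.2934, 0.2220;  negative root z = -0.2934
x = 0.0459, y = -0.0415

(0.0459, -0.0415, -0.2934)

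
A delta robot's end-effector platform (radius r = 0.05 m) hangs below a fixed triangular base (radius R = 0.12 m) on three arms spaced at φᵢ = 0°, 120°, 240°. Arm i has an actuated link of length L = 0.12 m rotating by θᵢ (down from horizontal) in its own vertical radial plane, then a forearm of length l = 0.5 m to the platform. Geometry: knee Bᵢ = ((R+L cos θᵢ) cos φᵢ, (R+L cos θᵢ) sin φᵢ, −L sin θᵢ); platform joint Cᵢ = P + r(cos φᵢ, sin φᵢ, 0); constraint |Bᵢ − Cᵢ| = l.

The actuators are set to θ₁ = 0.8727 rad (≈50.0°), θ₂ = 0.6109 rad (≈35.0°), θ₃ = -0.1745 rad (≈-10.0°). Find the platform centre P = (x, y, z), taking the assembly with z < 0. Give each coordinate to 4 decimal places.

φ1=0.0°: virtual centre (0.1471, 0.0000, -0.0919), radius l
arm 2 at φ=120.0°: (R−r)+L cos θ2 = 0.1683;  O2 = (-0.0841, 0.1457, -0.0688)
O3 = (0.1882·cos240.0°, 0.1882·sin240.0°, 0.0208) = (-0.0941, -0.1630, 0.0208)
|O₂|²−|O₁|² = 0.0030;  |O₃|²−|O₁|² = 0.0057
[-0.4626 0.2915 0.0462]·P = 0.0030;  [-0.4824 -0.3259 0.2255]·P = 0.0057
Cramer: x(z) = -0.0091+0.2773z;  y(z) = -0.0042+0.2815z
into |P−O₁|² = l²: 1.1561z² + 0.0949z + -0.2171 = 0;  Δ = 1.0131;  z = -0.4763 or 0.3943 → z<0 root = -0.4763
x = -0.1411, y = -0.1383

(-0.1411, -0.1383, -0.4763)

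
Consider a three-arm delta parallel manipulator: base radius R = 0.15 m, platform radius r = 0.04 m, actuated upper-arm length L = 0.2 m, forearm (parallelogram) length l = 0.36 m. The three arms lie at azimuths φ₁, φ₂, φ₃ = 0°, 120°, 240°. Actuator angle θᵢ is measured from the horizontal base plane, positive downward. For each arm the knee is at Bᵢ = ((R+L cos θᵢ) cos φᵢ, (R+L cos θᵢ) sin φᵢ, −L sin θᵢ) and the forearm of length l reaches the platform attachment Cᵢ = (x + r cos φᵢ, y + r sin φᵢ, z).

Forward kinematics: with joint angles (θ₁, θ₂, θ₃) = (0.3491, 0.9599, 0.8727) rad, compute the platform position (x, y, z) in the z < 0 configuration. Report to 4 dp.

arm 1 at φ=0.0°: e+L cos θ1 = 0.2979;  O1 = (0.2979, 0.0000, -0.0684)
O2 = (0.2247·cos120.0°, 0.2247·sin120.0°, -0.1638) = (-0.1124, 0.1946, -0.1638)
arm 3 at φ=240.0°: e+L cos θ3 = 0.2386;  O3 = (-0.1193, -0.2066, -0.1532)
eliminate P² terms by subtracting sphere 1 from 2 and 3
[-0.8206 0.3892 -0.1908]·P = -0.0161;  [-0.8344 -0.4132 -0.1696]·P = -0.0131
det = 0.6638;  x = 0.0177+-0.2182z,  y = -0.0041+0.0302z
quadratic in z: (1.0485)z²+(0.2589)z+(-0.0464)=0, √Δ=0.5113 → z ∈ {-0.3673, 0.1204}; z = -0.3673 (taking z<0)
x = 0.0978, y = -0.0152

(0.0978, -0.0152, -0.3673)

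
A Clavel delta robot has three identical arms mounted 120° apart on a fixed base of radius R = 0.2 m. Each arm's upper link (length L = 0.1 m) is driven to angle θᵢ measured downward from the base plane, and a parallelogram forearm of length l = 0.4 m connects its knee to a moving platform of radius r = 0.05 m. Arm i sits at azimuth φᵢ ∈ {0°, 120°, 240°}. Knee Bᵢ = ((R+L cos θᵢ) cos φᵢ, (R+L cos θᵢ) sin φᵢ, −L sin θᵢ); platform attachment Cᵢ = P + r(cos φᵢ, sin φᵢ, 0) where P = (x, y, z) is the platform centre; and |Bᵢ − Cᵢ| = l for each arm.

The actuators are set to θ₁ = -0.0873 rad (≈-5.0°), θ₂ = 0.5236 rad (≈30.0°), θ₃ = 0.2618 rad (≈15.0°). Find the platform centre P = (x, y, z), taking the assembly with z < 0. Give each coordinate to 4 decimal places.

S1 = (0.2496·cos0.0°, 0.2496·sin0.0°, 0.0087) = (0.2496, 0.0000, 0.0087)
φ2=120.0°: virtual centre (-0.1183, 0.2049, -0.0500), radius l
φ3=240.0°: virtual centre (-0.1233, -0.2136, -0.0259), radius l
subtract pairs → two planes through P
[-0.7358 0.4098 -0.1174]·P = -0.0039;  [-0.7458 -0.4271 -0.0692]·P = -0.0009
det = 0.6199;  x = 0.0033+-0.1267z,  y = -0.0036+0.0591z
sphere 1 gives Az²+Bz+C=0 with A=1.0195, B=0.0445, C=-0.0992;  B²−4AC=0.4067;  roots -0.3346, 0.2909;  negative root z = -0.3346
x = 0.0457, y = -0.0234

(0.0457, -0.0234, -0.3346)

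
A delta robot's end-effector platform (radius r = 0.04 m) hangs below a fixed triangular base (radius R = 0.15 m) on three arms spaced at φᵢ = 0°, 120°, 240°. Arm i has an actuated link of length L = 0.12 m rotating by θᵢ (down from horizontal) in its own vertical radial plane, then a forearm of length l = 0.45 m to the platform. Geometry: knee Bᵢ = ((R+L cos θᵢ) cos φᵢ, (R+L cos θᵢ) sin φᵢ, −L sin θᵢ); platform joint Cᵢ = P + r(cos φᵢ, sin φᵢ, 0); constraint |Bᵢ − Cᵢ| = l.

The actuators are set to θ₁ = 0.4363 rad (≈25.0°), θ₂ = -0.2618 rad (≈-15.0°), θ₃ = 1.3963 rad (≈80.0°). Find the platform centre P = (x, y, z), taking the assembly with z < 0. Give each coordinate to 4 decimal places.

(0.0359, 0.2289, -0.3923)

arm 1 at φ=0.0°: (R−r)+L cos θ1 = 0.2188;  O1 = (0.2188, 0.0000, -0.0507)
arm 2 at φ=120.0°: (R−r)+L cos θ2 = 0.2259;  O2 = (-0.1130, 0.1956, 0.0311)
O3 = (0.1308·cos240.0°, 0.1308·sin240.0°, -0.1182) = (-0.0654, -0.1133, -0.1182)
eliminate P² terms by subtracting sphere 1 from 2 and 3
plane₁₂: -0.6634x+0.3913y+0.1635z = 0.0016
det = 0.3727;  x = 0.0194+-0.0422z,  y = 0.0368+-0.4895z
into |P−O₁|² = l²: 1.2414z² + 0.0822z + -0.1588 = 0;  Δ = 0.7954;  z = -0.3923 or 0.3261 → z<0 root = -0.3923
x = 0.0359, y = 0.2289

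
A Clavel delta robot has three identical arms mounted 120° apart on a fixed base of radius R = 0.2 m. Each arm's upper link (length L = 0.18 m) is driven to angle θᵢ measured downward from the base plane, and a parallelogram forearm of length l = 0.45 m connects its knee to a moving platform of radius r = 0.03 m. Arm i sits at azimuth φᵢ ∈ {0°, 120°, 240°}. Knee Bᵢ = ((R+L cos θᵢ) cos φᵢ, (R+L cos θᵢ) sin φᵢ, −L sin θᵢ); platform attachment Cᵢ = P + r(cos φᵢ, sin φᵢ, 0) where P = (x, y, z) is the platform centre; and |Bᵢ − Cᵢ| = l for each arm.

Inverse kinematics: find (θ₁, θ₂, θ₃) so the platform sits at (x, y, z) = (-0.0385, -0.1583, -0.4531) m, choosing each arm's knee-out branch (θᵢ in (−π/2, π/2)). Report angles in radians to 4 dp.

θ₁ = 1.0472, θ₂ = 1.3088, θ₃ = 0.2619

φ1=0.0° → target in arm frame (-0.0385, -0.1583)
  A=0.2085, B=-0.4531, C=(l²−L²−A²−y'²−z²)/(2L)=-0.2881
  √(A²+B²)=0.4988;  θ1 = -1.1395+2.1867 ≈ 1.0472
rotate P by −φ2: (-0.1178, 0.1125, -0.4531)
  A cos θ + B sin θ = C:  0.2878·cos θ + -0.4531·sin θ = -0.3631
  θ2 = atan2(B,A) + arccos(C/0.5368) = 1.3088
arm 3 (φ=240.0°): x'=0.1563, y'=0.0458
  A cos θ + B sin θ = C:  0.0137·cos θ + -0.4531·sin θ = -0.1041
  γ=atan2(-0.4531,0.0137)=-1.5407;  ψ=arccos(-0.2297)=1.8026;  θ3=γ+ψ≈0.2619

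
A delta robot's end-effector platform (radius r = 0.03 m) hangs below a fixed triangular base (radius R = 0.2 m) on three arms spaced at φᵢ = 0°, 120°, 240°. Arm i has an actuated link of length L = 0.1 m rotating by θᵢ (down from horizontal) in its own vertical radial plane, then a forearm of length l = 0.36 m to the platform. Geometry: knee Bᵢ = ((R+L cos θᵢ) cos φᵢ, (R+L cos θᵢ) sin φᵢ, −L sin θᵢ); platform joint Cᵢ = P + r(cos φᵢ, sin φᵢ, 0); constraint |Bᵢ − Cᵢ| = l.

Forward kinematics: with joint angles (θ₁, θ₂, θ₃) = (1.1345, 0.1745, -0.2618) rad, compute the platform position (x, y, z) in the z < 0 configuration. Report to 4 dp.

S1 = (0.2123·cos0.0°, 0.2123·sin0.0°, -0.0906) = (0.2123, 0.0000, -0.0906)
S2 = (0.2685·cos120.0°, 0.2685·sin120.0°, -0.0174) = (-0.1342, 0.2325, -0.0174)
φ3=240.0°: virtual centre (-0.1333, -0.2309, 0.0259), radius l
eliminate P² terms by subtracting sphere 1 from 2 and 3
plane₁₂: -0.6930x+0.4650y+0.1465z = 0.0191
Cramer: x(z) = -0.0272+0.2745z;  y(z) = 0.0006+0.0939z
quadratic in z: (1.0841)z²+(0.0500)z+(-0.0641)=0, √Δ=0.5295 → z ∈ {-0.2672, 0.2211}; z = -0.2672 (taking z<0)
x = -0.1005, y = -0.0244

(-0.1005, -0.0244, -0.2672)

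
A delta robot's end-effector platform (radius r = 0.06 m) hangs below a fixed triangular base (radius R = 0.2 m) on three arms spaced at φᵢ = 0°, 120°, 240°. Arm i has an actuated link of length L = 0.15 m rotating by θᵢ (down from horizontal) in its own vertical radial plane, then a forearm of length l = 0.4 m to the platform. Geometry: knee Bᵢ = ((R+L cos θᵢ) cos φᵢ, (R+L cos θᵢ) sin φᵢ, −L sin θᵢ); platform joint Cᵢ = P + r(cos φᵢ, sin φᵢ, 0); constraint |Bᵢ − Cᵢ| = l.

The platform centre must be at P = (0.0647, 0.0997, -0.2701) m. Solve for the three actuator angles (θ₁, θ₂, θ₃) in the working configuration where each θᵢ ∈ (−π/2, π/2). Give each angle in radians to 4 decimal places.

arm 1 (φ=0.0°): x'=0.0647, y'=0.0997
  A cos θ + B sin θ = C:  0.0753·cos θ + -0.2701·sin θ = 0.1631
  θ1 = atan2(B,A) + arccos(C/0.2804) = -0.3490
φ2=120.0° → target in arm frame (0.0540, -0.1059)
  e−x'=0.0860;  (l²−L²−(e−x')²−y'²−z²)/2L = 0.1531
  √(A²+B²)=0.2835;  θ2 = -1.2625+1.0001 ≈ -0.2624
rotate P by −φ3: (-0.1187, 0.0062, -0.2701)
  A cos θ + B sin θ = C:  0.2587·cos θ + -0.2701·sin θ = -0.0080
  θ3 = atan2(B,A) + arccos(C/0.3740) = 0.7853

θ₁ = -0.3490, θ₂ = -0.2624, θ₃ = 0.7853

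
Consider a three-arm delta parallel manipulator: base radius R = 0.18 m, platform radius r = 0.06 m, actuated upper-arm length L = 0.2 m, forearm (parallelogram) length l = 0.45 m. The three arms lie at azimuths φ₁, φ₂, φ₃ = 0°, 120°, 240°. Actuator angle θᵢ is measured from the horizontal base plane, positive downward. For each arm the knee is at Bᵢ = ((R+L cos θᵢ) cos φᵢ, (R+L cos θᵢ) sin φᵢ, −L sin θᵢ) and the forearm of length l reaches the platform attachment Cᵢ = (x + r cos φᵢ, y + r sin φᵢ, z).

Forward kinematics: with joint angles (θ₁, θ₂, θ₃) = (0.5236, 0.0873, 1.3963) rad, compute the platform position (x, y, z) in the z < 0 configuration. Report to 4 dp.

φ1=0.0°: virtual centre (0.2932, 0.0000, -0.1000), radius l
φ2=120.0°: virtual centre (-0.1596, 0.2765, -0.0174), radius l
O3 = (0.1547·cos240.0°, 0.1547·sin240.0°, -0.1970) = (-0.0774, -0.1340, -0.1970)
eliminate P² terms by subtracting sphere 1 from 2 and 3
plane₁₂: -0.9056x+0.5529y+0.1651z = 0.0062
Cramer: x(z) = 0.0256-0.0965z;  y(z) = 0.0532-0.4567z
sphere 1 gives Az²+Bz+C=0 with A=1.2179, B=0.2030, C=-0.1181;  B²−4AC=0.6163;  roots -0.4057, 0.2389;  negative root z = -0.4057
x = 0.0648, y = 0.2385

(0.0648, 0.2385, -0.4057)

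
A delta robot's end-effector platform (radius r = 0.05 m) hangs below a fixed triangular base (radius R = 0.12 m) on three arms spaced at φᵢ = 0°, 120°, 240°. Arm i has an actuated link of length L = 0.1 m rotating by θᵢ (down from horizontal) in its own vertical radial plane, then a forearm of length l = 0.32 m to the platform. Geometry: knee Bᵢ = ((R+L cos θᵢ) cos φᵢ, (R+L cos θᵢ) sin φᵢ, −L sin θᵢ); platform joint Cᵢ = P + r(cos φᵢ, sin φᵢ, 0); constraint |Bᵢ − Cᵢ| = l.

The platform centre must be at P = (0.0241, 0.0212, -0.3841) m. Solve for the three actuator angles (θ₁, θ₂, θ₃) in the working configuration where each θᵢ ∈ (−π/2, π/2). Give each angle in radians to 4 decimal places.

φ1=0.0° → target in arm frame (0.0241, 0.0212)
  A=0.0459, B=-0.3841, C=(l²−L²−A²−y'²−z²)/(2L)=-0.2884
  √(A²+B²)=0.3868;  θ1 = -1.4519+2.4123 ≈ 0.9605
arm 2 (φ=120.0°): x'=0.0063, y'=-0.0315
  A=0.0637, B=-0.3841, C=(l²−L²−A²−y'²−z²)/(2L)=-0.3009
  γ=atan2(-0.3841,0.0637)=-1.4065;  ψ=arccos(-0.7728)=2.4541;  θ2=γ+ψ≈1.0476
φ3=240.0° → target in arm frame (-0.0304, 0.0103)
  A cos θ + B sin θ = C:  0.1004·cos θ + -0.3841·sin θ = -0.3266
  θ3 = atan2(B,A) + arccos(C/0.3970) = 1.2218

θ₁ = 0.9605, θ₂ = 1.0476, θ₃ = 1.2218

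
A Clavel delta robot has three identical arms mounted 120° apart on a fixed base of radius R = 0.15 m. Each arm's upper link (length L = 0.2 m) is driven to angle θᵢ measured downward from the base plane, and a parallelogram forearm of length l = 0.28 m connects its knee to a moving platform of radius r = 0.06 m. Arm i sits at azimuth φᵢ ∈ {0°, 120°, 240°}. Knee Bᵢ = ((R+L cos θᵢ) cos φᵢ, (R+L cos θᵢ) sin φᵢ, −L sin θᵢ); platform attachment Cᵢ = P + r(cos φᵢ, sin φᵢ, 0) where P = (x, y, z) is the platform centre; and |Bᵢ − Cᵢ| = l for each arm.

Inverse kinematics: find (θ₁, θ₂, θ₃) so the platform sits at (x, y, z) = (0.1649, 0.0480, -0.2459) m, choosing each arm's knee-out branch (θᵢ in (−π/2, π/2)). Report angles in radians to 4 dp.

φ1=0.0° → target in arm frame (0.1649, 0.0480)
  A cos θ + B sin θ = C:  -0.0749·cos θ + -0.2459·sin θ = -0.0750
  √(A²+B²)=0.2571;  θ1 = -1.8665+1.8667 ≈ 0.0002
arm 2 (φ=120.0°): x'=-0.0409, y'=-0.1668
  A=0.1309, B=-0.2459, C=(l²−L²−A²−y'²−z²)/(2L)=-0.1676
  θ2 = atan2(B,A) + arccos(C/0.2786) = 1.1345
arm 3 (φ=240.0°): x'=-0.1240, y'=0.1188
  e−x'=0.2140;  (l²−L²−(e−x')²−y'²−z²)/2L = -0.2050
  √(A²+B²)=0.3260;  θ3 = -0.8546+2.2507 ≈ 1.3961

θ₁ = 0.0002, θ₂ = 1.1345, θ₃ = 1.3961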